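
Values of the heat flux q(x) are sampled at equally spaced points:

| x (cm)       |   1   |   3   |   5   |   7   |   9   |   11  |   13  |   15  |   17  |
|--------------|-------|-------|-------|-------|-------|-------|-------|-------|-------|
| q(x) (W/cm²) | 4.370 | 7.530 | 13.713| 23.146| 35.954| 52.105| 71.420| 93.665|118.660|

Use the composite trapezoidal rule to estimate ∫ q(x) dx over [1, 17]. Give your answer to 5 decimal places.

718.09600

h = 2, n = 8.
(h/2)·[y₀ + 2y₁ + 2y₂ + 2y₃ + 2y₄ + 2y₅ + 2y₆ + 2y₇ + y₈] = 1·(718.096) = 718.09600.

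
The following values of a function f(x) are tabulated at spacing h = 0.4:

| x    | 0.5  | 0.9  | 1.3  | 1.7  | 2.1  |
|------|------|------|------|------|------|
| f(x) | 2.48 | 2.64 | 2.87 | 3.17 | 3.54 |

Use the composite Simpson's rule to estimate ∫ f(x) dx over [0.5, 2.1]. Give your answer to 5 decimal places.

h = 0.4, n = 4.
(h/3)·[y₀ + 4y₁ + 2y₂ + 4y₃ + y₄] = 0.133333·(35.00) = 4.66667.

4.66667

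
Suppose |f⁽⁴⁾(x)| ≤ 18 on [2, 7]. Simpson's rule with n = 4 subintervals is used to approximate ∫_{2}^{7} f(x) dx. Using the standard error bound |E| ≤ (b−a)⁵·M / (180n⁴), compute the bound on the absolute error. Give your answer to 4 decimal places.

|E| ≤ (5)⁵·18 / (180·4⁴) = 56250/46080 = 1.2207.

1.2207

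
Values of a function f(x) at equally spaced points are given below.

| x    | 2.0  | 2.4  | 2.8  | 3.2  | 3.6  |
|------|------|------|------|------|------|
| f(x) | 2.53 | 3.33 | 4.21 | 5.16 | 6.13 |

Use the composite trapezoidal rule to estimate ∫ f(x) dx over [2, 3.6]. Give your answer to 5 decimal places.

h = 0.4, n = 4.
(h/2)·[y₀ + 2y₁ + 2y₂ + 2y₃ + y₄] = 0.2·(34.06) = 6.81200.

6.81200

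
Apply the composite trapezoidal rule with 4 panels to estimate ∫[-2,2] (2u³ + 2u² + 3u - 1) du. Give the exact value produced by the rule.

h = (2 − (-2))/4 = 1.
Nodes u₀,…,u₄ = -2, -1, 0, 1, 2.
f(u) = 2u³ + 2u² + 3u - 1: f₀=-15, f₁=-4, f₂=-1, f₃=6, f₄=29.
(h/2)·[f₀ + 2f₁ + 2f₂ + 2f₃ + f₄] = 0.5·(16) = 8.

8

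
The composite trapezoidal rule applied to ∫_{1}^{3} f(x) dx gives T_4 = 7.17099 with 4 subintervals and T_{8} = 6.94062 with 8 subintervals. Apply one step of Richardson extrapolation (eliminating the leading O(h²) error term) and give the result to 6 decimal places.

R = (4·T_{8} − T_4) / 3 = (4·6.94062 − 7.17099)/3 = (20.59149)/3 = 6.863830.

6.863830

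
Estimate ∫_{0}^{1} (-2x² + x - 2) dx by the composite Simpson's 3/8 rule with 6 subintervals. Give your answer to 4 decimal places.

-2.1667

h = (1 − 0)/6 = 0.166667.
Nodes x₀,…,x₆ = 0, 0.166667, 0.333333, 0.5, 0.666667, 0.833333, 1.
f(x) = -2x² + x - 2: f₀=-2, f₁=-1.888889, f₂=-1.888889, f₃=-2, f₄=-2.222222, f₅=-2.555556, f₆=-3.
(3h/8)·[f₀ + 3f₁ + 3f₂ + 2f₃ + 3f₄ + 3f₅ + f₆] = 0.0625·(-34.666667) = -2.1667.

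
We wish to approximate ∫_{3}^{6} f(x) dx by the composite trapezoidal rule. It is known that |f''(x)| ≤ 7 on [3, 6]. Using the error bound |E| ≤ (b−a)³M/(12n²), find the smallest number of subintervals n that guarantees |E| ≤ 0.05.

Need 189/(12n²) ≤ 0.05.
n² ≥ 189/(12·0.05) = 315 ⇒ n ≥ 17.7482, so the smallest n is 18.

18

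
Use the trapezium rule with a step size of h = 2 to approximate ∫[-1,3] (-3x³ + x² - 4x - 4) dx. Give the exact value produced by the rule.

h = (3 − (-1))/2 = 2.
Nodes x₀,…,x₂ = -1, 1, 3.
f(x) = -3x³ + x² - 4x - 4: f₀=4, f₁=-10, f₂=-88.
(h/2)·[f₀ + 2f₁ + f₂] = 1·(-104) = -104.

-104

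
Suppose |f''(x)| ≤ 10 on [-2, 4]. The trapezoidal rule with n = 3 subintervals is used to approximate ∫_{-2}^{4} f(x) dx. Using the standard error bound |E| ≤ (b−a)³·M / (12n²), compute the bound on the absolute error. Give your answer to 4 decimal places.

|E| ≤ (6)³·10 / (12·3²) = 2160/108 = 20.0000.

20.0000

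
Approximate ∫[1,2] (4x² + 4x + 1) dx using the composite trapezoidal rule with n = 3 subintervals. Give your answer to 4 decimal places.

h = (2 − 1)/3 = 0.333333.
Nodes x₀,…,x₃ = 1, 1.333333, 1.666667, 2.
f(x) = 4x² + 4x + 1: f₀=9, f₁=13.444444, f₂=18.777778, f₃=25.
(h/2)·[f₀ + 2f₁ + 2f₂ + f₃] = 0.166667·(98.444444) = 16.4074.

16.4074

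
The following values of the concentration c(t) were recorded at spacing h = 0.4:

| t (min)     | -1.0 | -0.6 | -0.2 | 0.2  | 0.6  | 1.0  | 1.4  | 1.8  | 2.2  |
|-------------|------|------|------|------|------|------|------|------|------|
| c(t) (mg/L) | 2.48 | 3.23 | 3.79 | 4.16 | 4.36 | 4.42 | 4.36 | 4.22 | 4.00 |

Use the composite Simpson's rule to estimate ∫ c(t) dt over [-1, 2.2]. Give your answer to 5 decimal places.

12.74933

h = 0.4, n = 8.
(h/3)·[y₀ + 4y₁ + 2y₂ + 4y₃ + 2y₄ + 4y₅ + 2y₆ + 4y₇ + y₈] = 0.133333·(95.62) = 12.74933.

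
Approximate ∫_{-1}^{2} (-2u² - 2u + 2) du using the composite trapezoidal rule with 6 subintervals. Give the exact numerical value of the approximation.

h = (2 − (-1))/6 = 0.5.
Nodes u₀,…,u₆ = -1, -0.5, 0, 0.5, 1, 1.5, 2.
f(u) = -2u² - 2u + 2: f₀=2, f₁=2.5, f₂=2, f₃=0.5, f₄=-2, f₅=-5.5, f₆=-10.
(h/2)·[f₀ + 2f₁ + 2f₂ + 2f₃ + 2f₄ + 2f₅ + f₆] = 0.25·(-13) = -3.25.

-3.25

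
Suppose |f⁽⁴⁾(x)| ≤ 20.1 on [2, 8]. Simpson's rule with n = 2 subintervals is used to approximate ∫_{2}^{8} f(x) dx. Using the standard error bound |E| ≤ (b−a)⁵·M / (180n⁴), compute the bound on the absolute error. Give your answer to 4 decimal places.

|E| ≤ (6)⁵·20.1 / (180·2⁴) = 156297.6/2880 = 54.2700.

54.2700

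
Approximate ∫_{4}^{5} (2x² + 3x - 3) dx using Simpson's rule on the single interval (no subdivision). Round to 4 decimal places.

51.1667

S = (b−a)/6 · [f(4) + 4f(4.5) + f(5)] = 0.166667·[41 + 4·51 + 62] = 51.1667.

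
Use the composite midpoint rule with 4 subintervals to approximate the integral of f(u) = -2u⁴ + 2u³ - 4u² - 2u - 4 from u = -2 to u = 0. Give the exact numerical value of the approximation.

h = (0 − (-2))/4 = 0.5.
Midpoints m₁,…,m₄ = -1.75, -1.25, -0.75, -0.25.
f(m₁)=-42.2265625, f(m₂)=-16.5390625, f(m₃)=-6.2265625, f(m₄)=-3.7890625.
h·[f(m₁) + f(m₂) + f(m₃) + f(m₄)] = 0.5·(-68.78125) = -34.390625.

-34.390625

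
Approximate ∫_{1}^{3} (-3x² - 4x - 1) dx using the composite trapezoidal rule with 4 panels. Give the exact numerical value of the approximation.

h = (3 − 1)/4 = 0.5.
Nodes x₀,…,x₄ = 1, 1.5, 2, 2.5, 3.
f(x) = -3x² - 4x - 1: f₀=-8, f₁=-13.75, f₂=-21, f₃=-29.75, f₄=-40.
(h/2)·[f₀ + 2f₁ + 2f₂ + 2f₃ + f₄] = 0.25·(-177) = -44.25.

-44.25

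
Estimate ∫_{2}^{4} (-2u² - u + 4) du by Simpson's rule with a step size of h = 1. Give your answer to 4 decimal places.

h = (4 − 2)/2 = 1.
Nodes u₀,…,u₂ = 2, 3, 4.
f(u) = -2u² - u + 4: f₀=-6, f₁=-17, f₂=-32.
(h/3)·[f₀ + 4f₁ + f₂] = 0.333333·(-106) = -35.3333.

-35.3333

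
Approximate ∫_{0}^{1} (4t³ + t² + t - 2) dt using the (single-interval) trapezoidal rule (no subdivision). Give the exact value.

1

T = (b−a)/2 · [f(0) + f(1)] = 0.5·[(-2) + 4] = 1.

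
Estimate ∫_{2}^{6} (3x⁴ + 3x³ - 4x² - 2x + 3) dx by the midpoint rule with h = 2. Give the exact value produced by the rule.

h = (6 − 2)/2 = 2.
Midpoints m₁,…,m₂ = 3, 5.
f(m₁)=285, f(m₂)=2143.
h·[f(m₁) + f(m₂)] = 2·(2428) = 4856.

4856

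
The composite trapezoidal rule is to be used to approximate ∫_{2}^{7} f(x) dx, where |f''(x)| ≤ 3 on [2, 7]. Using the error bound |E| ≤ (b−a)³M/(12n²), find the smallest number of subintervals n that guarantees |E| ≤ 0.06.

23

Need 375/(12n²) ≤ 0.06.
n² ≥ 375/(12·0.06) = 520.833 ⇒ n ≥ 22.8218, so the smallest n is 23.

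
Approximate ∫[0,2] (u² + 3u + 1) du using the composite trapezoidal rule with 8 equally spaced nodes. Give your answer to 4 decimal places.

10.6939

h = (2 − 0)/7 = 0.285714.
Nodes u₀,…,u₇ = 0, 0.285714, 0.571429, 0.857143, 1.142857, 1.428571, 1.714286, 2.
f(u) = u² + 3u + 1: f₀=1, f₁=1.938776, f₂=3.040816, f₃=4.306122, f₄=5.734694, f₅=7.326531, f₆=9.081633, f₇=11.
(h/2)·[f₀ + 2f₁ + 2f₂ + 2f₃ + 2f₄ + 2f₅ + 2f₆ + f₇] = 0.142857·(74.857143) = 10.6939.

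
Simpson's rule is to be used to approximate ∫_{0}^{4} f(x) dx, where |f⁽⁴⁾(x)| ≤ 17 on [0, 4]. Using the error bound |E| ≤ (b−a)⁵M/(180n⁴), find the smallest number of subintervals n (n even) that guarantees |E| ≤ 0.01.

Need 17408/(180n⁴) ≤ 0.01.
n⁴ ≥ 17408/(180·0.01) = 9671.11 ⇒ n ≥ 9.9167, so the smallest even n is 10. (n must be even for Simpson's rule.)

10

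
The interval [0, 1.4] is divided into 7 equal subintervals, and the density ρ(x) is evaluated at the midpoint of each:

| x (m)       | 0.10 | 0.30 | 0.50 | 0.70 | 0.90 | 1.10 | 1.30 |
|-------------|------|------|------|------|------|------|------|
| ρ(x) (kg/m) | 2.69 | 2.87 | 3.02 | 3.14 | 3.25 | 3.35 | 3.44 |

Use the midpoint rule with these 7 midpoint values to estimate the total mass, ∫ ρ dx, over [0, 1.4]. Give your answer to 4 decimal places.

4.3520

h = 0.2, n = 7.
h·[y(m₁) + y(m₂) + y(m₃) + y(m₄) + y(m₅) + y(m₆) + y(m₇)] = 0.2·(21.76) = 4.3520.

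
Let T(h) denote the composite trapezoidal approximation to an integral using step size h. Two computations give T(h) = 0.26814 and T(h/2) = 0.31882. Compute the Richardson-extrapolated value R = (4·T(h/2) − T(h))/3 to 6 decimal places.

0.335713

R = (4·T(h/2) − T(h)) / 3 = (4·0.31882 − 0.26814)/3 = (1.00714)/3 = 0.335713.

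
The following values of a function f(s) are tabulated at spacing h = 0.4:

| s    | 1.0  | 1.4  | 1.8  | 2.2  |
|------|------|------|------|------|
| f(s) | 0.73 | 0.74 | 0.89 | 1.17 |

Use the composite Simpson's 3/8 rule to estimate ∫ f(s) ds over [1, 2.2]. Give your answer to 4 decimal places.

1.0185

h = 0.4, n = 3.
(3h/8)·[y₀ + 3y₁ + 3y₂ + y₃] = 0.15·(6.79) = 1.0185.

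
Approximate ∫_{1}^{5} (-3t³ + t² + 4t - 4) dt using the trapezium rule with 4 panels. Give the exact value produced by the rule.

h = (5 − 1)/4 = 1.
Nodes t₀,…,t₄ = 1, 2, 3, 4, 5.
f(t) = -3t³ + t² + 4t - 4: f₀=-2, f₁=-16, f₂=-64, f₃=-164, f₄=-334.
(h/2)·[f₀ + 2f₁ + 2f₂ + 2f₃ + f₄] = 0.5·(-824) = -412.

-412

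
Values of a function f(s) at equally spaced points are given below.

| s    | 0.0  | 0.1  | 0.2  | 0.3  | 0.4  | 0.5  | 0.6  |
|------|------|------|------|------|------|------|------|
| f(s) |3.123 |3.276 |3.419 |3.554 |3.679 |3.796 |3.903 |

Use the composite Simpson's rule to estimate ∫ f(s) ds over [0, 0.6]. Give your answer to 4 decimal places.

h = 0.1, n = 6.
(h/3)·[y₀ + 4y₁ + 2y₂ + 4y₃ + 2y₄ + 4y₅ + y₆] = 0.033333·(63.726) = 2.1242.

2.1242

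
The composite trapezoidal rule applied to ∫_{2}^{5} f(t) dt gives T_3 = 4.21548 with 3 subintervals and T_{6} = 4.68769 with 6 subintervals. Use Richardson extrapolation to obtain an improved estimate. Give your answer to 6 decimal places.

R = (4·T_{6} − T_3) / 3 = (4·4.68769 − 4.21548)/3 = (14.53528)/3 = 4.845093.

4.845093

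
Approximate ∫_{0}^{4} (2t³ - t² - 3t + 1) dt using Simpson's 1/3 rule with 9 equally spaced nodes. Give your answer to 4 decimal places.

86.6667

h = (4 − 0)/8 = 0.5.
Nodes t₀,…,t₈ = 0, 0.5, 1, 1.5, 2, 2.5, 3, 3.5, 4.
f(t) = 2t³ - t² - 3t + 1: f₀=1, f₁=-0.5, f₂=-1, f₃=1, f₄=7, f₅=18.5, f₆=37, f₇=64, f₈=101.
(h/3)·[f₀ + 4f₁ + 2f₂ + 4f₃ + 2f₄ + 4f₅ + 2f₆ + 4f₇ + f₈] = 0.166667·(520) = 86.6667.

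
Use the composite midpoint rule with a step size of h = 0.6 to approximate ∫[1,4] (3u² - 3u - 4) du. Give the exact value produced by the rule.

h = (4 − 1)/5 = 0.6.
Midpoints m₁,…,m₅ = 1.3, 1.9, 2.5, 3.1, 3.7.
f(m₁)=-2.83, f(m₂)=1.13, f(m₃)=7.25, f(m₄)=15.53, f(m₅)=25.97.
h·[f(m₁) + f(m₂) + f(m₃) + f(m₄) + f(m₅)] = 0.6·(47.05) = 28.23.

28.23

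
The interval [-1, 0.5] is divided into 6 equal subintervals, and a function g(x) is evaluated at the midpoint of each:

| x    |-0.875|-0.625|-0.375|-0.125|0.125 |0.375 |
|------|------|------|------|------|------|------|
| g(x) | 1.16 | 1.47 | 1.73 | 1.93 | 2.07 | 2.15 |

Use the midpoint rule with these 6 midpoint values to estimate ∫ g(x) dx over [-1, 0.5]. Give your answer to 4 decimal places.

h = 0.25, n = 6.
h·[y(m₁) + y(m₂) + y(m₃) + y(m₄) + y(m₅) + y(m₆)] = 0.25·(10.51) = 2.6275.

2.6275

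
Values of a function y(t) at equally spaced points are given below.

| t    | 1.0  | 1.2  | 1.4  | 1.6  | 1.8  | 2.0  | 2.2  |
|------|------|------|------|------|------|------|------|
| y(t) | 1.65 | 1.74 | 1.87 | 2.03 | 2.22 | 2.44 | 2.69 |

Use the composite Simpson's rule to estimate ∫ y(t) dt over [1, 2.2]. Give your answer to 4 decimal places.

2.4907

h = 0.2, n = 6.
(h/3)·[y₀ + 4y₁ + 2y₂ + 4y₃ + 2y₄ + 4y₅ + y₆] = 0.066667·(37.36) = 2.4907.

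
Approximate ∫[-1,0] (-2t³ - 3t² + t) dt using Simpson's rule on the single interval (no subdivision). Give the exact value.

-1

S = (b−a)/6 · [f(-1) + 4f(-0.5) + f(0)] = 0.166667·[(-2) + 4·(-1) + 0] = -1.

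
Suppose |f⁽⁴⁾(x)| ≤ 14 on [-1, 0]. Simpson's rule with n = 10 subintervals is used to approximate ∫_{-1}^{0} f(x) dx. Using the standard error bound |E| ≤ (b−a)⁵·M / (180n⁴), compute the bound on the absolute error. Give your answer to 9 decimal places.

|E| ≤ (1)⁵·14 / (180·10⁴) = 14/1800000 = 0.000007778.

0.000007778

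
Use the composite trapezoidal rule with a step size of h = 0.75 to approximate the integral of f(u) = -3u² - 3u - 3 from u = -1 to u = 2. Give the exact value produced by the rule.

-23.34375

h = (2 − (-1))/4 = 0.75.
Nodes u₀,…,u₄ = -1, -0.25, 0.5, 1.25, 2.
f(u) = -3u² - 3u - 3: f₀=-3, f₁=-2.4375, f₂=-5.25, f₃=-11.4375, f₄=-21.
(h/2)·[f₀ + 2f₁ + 2f₂ + 2f₃ + f₄] = 0.375·(-62.25) = -23.34375.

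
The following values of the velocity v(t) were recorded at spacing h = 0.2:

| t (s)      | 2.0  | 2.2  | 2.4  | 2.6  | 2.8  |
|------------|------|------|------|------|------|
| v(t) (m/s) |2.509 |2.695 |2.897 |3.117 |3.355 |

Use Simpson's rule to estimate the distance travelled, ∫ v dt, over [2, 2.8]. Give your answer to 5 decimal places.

2.32707

h = 0.2, n = 4.
(h/3)·[y₀ + 4y₁ + 2y₂ + 4y₃ + y₄] = 0.066667·(34.906) = 2.32707.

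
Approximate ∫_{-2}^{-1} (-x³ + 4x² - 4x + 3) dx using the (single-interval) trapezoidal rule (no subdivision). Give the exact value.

T = (b−a)/2 · [f(-2) + f(-1)] = 0.5·[35 + 12] = 23.5.

23.5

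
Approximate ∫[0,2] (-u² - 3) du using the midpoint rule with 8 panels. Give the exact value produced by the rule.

h = (2 − 0)/8 = 0.25.
Midpoints m₁,…,m₈ = 0.125, 0.375, 0.625, 0.875, 1.125, 1.375, 1.625, 1.875.
f(m₁)=-3.015625, f(m₂)=-3.140625, f(m₃)=-3.390625, f(m₄)=-3.765625, f(m₅)=-4.265625, f(m₆)=-4.890625, f(m₇)=-5.640625, f(m₈)=-6.515625.
h·[f(m₁) + f(m₂) + f(m₃) + f(m₄) + f(m₅) + f(m₆) + f(m₇) + f(m₈)] = 0.25·(-34.625) = -8.65625.

-8.65625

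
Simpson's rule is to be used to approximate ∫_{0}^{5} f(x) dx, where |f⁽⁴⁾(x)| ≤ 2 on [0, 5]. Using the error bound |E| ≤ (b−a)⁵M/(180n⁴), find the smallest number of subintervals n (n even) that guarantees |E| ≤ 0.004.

Need 6250/(180n⁴) ≤ 0.004.
n⁴ ≥ 6250/(180·0.004) = 8680.56 ⇒ n ≥ 9.6524, so the smallest even n is 10. (n must be even for Simpson's rule.)

10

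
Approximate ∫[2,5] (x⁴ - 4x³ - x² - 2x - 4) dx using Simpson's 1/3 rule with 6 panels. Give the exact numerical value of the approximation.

h = (5 − 2)/6 = 0.5.
Nodes x₀,…,x₆ = 2, 2.5, 3, 3.5, 4, 4.5, 5.
f(x) = x⁴ - 4x³ - x² - 2x - 4: f₀=-28, f₁=-38.6875, f₂=-46, f₃=-44.6875, f₄=-28, f₅=12.3125, f₆=86.
(h/3)·[f₀ + 4f₁ + 2f₂ + 4f₃ + 2f₄ + 4f₅ + f₆] = 0.166667·(-374.25) = -62.375.

-62.375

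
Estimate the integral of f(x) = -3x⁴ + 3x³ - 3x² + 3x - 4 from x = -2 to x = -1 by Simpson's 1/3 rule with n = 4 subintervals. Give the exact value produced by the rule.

h = (-1 − (-2))/4 = 0.25.
Nodes x₀,…,x₄ = -2, -1.75, -1.5, -1.25, -1.
f(x) = -3x⁴ + 3x³ - 3x² + 3x - 4: f₀=-94, f₁=-62.65234375, f₂=-40.5625, f₃=-25.62109375, f₄=-16.
(h/3)·[f₀ + 4f₁ + 2f₂ + 4f₃ + f₄] = 0.083333·(-544.21875) = -45.3515625.

-45.3515625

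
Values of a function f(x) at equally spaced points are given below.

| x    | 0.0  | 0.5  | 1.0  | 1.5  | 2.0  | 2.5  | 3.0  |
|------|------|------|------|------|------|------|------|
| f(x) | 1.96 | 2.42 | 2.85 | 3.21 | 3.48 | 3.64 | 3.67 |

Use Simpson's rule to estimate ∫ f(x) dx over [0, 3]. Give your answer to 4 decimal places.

h = 0.5, n = 6.
(h/3)·[y₀ + 4y₁ + 2y₂ + 4y₃ + 2y₄ + 4y₅ + y₆] = 0.166667·(55.37) = 9.2283.

9.2283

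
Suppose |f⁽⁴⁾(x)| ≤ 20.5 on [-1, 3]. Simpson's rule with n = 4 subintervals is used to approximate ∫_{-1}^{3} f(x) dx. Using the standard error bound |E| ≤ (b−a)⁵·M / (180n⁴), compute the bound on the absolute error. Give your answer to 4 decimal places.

0.4556

|E| ≤ (4)⁵·20.5 / (180·4⁴) = 20992/46080 = 0.4556.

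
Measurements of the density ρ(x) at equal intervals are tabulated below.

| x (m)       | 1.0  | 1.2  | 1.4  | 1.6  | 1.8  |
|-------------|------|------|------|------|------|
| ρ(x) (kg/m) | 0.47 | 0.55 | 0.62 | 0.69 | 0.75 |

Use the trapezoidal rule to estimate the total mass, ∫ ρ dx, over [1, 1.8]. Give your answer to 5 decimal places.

h = 0.2, n = 4.
(h/2)·[y₀ + 2y₁ + 2y₂ + 2y₃ + y₄] = 0.1·(4.94) = 0.49400.

0.49400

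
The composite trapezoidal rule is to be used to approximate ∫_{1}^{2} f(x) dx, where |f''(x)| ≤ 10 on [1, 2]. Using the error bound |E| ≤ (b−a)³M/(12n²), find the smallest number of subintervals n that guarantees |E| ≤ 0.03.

6

Need 10/(12n²) ≤ 0.03.
n² ≥ 10/(12·0.03) = 27.7778 ⇒ n ≥ 5.2705, so the smallest n is 6.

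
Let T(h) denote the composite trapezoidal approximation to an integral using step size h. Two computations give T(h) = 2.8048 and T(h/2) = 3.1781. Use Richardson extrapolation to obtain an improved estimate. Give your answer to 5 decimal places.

R = (4·T(h/2) − T(h)) / 3 = (4·3.1781 − 2.8048)/3 = (9.9076)/3 = 3.30253.

3.30253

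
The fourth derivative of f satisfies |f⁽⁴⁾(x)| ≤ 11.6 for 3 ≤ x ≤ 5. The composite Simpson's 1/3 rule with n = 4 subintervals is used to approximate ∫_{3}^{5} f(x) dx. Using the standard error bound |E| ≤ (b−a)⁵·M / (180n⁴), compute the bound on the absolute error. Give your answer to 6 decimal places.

|E| ≤ (2)⁵·11.6 / (180·4⁴) = 371.2/46080 = 0.008056.

0.008056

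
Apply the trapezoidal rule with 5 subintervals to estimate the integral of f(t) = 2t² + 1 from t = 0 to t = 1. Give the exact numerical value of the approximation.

1.68

h = (1 − 0)/5 = 0.2.
Nodes t₀,…,t₅ = 0, 0.2, 0.4, 0.6, 0.8, 1.
f(t) = 2t² + 1: f₀=1, f₁=1.08, f₂=1.32, f₃=1.72, f₄=2.28, f₅=3.
(h/2)·[f₀ + 2f₁ + 2f₂ + 2f₃ + 2f₄ + f₅] = 0.1·(16.8) = 1.68.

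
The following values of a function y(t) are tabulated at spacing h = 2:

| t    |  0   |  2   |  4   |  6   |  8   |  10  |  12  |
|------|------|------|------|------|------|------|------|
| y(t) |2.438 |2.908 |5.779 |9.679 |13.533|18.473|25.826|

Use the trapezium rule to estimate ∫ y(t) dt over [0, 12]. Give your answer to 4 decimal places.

129.0080

h = 2, n = 6.
(h/2)·[y₀ + 2y₁ + 2y₂ + 2y₃ + 2y₄ + 2y₅ + y₆] = 1·(129.008) = 129.0080.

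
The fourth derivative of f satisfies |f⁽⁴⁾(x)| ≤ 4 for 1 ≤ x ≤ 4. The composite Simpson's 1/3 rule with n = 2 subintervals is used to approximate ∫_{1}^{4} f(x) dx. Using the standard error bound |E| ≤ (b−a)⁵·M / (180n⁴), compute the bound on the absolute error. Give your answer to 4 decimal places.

|E| ≤ (3)⁵·4 / (180·2⁴) = 972/2880 = 0.3375.

0.3375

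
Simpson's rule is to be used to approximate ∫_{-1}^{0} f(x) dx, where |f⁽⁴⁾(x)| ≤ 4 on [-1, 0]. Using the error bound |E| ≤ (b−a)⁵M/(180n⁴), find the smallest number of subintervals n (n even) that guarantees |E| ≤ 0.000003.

Need 4/(180n⁴) ≤ 0.000003.
n⁴ ≥ 4/(180·0.000003) = 7407.41 ⇒ n ≥ 9.2772, so the smallest even n is 10. (n must be even for Simpson's rule.)

10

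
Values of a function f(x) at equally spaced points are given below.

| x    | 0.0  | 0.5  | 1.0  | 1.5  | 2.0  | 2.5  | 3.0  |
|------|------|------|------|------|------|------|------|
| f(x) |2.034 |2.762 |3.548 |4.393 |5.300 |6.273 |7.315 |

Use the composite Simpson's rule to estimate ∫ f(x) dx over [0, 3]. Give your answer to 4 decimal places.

h = 0.5, n = 6.
(h/3)·[y₀ + 4y₁ + 2y₂ + 4y₃ + 2y₄ + 4y₅ + y₆] = 0.166667·(80.757) = 13.4595.

13.4595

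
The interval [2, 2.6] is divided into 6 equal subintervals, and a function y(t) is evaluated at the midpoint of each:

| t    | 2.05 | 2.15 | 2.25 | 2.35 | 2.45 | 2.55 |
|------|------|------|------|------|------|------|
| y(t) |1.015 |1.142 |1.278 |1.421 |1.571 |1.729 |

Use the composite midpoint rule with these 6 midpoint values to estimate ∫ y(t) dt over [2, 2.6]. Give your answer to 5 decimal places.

0.81560

h = 0.1, n = 6.
h·[y(m₁) + y(m₂) + y(m₃) + y(m₄) + y(m₅) + y(m₆)] = 0.1·(8.156) = 0.81560.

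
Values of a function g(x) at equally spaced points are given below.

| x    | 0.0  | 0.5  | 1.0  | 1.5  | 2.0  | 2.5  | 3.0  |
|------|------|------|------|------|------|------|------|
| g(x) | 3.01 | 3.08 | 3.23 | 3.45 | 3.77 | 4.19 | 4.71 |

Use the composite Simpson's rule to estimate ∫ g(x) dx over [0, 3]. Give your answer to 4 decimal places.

h = 0.5, n = 6.
(h/3)·[y₀ + 4y₁ + 2y₂ + 4y₃ + 2y₄ + 4y₅ + y₆] = 0.166667·(64.60) = 10.7667.

10.7667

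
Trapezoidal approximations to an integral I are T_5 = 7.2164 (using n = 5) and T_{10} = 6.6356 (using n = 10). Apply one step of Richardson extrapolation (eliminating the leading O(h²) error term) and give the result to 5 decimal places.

6.44200

R = (4·T_{10} − T_5) / 3 = (4·6.6356 − 7.2164)/3 = (19.3260)/3 = 6.44200.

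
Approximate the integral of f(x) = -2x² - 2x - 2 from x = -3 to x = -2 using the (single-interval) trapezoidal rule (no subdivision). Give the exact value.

-10

T = (b−a)/2 · [f(-3) + f(-2)] = 0.5·[(-14) + (-6)] = -10.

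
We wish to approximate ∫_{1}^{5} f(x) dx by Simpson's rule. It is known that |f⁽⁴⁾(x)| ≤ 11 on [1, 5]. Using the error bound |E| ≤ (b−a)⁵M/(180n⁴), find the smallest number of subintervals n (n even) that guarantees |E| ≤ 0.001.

Need 11264/(180n⁴) ≤ 0.001.
n⁴ ≥ 11264/(180·0.001) = 62577.8 ⇒ n ≥ 15.8163, so the smallest even n is 16. (n must be even for Simpson's rule.)

16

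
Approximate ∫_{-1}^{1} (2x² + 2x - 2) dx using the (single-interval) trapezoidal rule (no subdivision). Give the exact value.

0

T = (b−a)/2 · [f(-1) + f(1)] = 1·[(-2) + 2] = 0.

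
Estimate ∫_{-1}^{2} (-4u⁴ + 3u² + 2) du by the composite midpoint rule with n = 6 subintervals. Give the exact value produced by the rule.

h = (2 − (-1))/6 = 0.5.
Midpoints m₁,…,m₆ = -0.75, -0.25, 0.25, 0.75, 1.25, 1.75.
f(m₁)=2.421875, f(m₂)=2.171875, f(m₃)=2.171875, f(m₄)=2.421875, f(m₅)=-3.078125, f(m₆)=-26.328125.
h·[f(m₁) + f(m₂) + f(m₃) + f(m₄) + f(m₅) + f(m₆)] = 0.5·(-20.21875) = -10.109375.

-10.109375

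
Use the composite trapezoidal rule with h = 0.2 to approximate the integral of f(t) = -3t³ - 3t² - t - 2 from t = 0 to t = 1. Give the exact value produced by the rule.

-4.3

h = (1 − 0)/5 = 0.2.
Nodes t₀,…,t₅ = 0, 0.2, 0.4, 0.6, 0.8, 1.
f(t) = -3t³ - 3t² - t - 2: f₀=-2, f₁=-2.344, f₂=-3.072, f₃=-4.328, f₄=-6.256, f₅=-9.
(h/2)·[f₀ + 2f₁ + 2f₂ + 2f₃ + 2f₄ + f₅] = 0.1·(-43) = -4.3.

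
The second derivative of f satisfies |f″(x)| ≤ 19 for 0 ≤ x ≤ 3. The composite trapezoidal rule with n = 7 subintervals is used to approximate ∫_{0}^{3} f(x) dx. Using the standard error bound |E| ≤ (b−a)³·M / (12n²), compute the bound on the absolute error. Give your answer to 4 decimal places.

|E| ≤ (3)³·19 / (12·7²) = 513/588 = 0.8724.

0.8724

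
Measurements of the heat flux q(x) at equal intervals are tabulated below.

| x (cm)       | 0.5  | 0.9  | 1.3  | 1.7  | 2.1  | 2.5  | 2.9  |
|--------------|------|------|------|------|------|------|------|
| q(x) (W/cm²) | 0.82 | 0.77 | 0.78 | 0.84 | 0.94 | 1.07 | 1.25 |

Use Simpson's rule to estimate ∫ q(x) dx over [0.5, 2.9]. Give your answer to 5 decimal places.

h = 0.4, n = 6.
(h/3)·[y₀ + 4y₁ + 2y₂ + 4y₃ + 2y₄ + 4y₅ + y₆] = 0.133333·(16.23) = 2.16400.

2.16400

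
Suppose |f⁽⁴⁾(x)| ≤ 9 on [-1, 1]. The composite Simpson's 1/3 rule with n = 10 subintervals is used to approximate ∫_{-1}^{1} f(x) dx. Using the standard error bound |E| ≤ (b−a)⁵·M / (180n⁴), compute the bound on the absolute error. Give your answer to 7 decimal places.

|E| ≤ (2)⁵·9 / (180·10⁴) = 288/1800000 = 0.0001600.

0.0001600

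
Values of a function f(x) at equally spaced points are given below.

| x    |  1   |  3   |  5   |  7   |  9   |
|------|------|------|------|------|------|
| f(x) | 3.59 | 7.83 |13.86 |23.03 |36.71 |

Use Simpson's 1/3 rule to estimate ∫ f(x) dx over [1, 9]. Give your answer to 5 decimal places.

127.64000

h = 2, n = 4.
(h/3)·[y₀ + 4y₁ + 2y₂ + 4y₃ + y₄] = 0.666667·(191.46) = 127.64000.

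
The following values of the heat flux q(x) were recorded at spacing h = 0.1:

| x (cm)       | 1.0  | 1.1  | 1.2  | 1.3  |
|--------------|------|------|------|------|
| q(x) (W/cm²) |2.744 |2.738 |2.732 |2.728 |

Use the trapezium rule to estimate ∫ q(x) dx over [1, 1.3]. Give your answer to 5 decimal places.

h = 0.1, n = 3.
(h/2)·[y₀ + 2y₁ + 2y₂ + y₃] = 0.05·(16.412) = 0.82060.

0.82060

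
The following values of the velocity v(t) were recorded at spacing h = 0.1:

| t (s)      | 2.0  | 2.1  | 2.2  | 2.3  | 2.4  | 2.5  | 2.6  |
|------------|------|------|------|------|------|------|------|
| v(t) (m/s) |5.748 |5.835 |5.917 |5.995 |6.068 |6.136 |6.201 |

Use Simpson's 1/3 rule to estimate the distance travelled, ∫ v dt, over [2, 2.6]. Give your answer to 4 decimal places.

h = 0.1, n = 6.
(h/3)·[y₀ + 4y₁ + 2y₂ + 4y₃ + 2y₄ + 4y₅ + y₆] = 0.033333·(107.783) = 3.5928.

3.5928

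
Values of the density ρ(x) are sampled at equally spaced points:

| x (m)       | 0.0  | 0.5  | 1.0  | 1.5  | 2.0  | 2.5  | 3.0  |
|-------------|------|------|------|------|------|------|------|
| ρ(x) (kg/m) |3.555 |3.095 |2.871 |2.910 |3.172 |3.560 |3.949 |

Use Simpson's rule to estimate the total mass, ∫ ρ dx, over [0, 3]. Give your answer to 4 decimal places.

9.6417

h = 0.5, n = 6.
(h/3)·[y₀ + 4y₁ + 2y₂ + 4y₃ + 2y₄ + 4y₅ + y₆] = 0.166667·(57.850) = 9.6417.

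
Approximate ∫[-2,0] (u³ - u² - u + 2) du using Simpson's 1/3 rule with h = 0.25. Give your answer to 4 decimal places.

h = (0 − (-2))/8 = 0.25.
Nodes u₀,…,u₈ = -2, -1.75, -1.5, -1.25, -1, -0.75, -0.5, -0.25, 0.
f(u) = u³ - u² - u + 2: f₀=-8, f₁=-4.671875, f₂=-2.125, f₃=-0.265625, f₄=1, f₅=1.765625, f₆=2.125, f₇=2.171875, f₈=2.
(h/3)·[f₀ + 4f₁ + 2f₂ + 4f₃ + 2f₄ + 4f₅ + 2f₆ + 4f₇ + f₈] = 0.083333·(-8) = -0.6667.

-0.6667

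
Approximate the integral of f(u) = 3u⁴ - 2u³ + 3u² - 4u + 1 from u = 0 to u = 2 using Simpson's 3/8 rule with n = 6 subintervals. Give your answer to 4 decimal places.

h = (2 − 0)/6 = 0.333333.
Nodes u₀,…,u₆ = 0, 0.333333, 0.666667, 1, 1.333333, 1.666667, 2.
f(u) = 3u⁴ - 2u³ + 3u² - 4u + 1: f₀=1, f₁=-0.037037, f₂=-0.333333, f₃=1, f₄=5.740741, f₅=16.555556, f₆=37.
(3h/8)·[f₀ + 3f₁ + 3f₂ + 2f₃ + 3f₄ + 3f₅ + f₆] = 0.125·(105.777778) = 13.2222.

13.2222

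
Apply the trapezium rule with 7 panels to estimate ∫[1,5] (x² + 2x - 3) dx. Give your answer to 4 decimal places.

53.5510

h = (5 − 1)/7 = 0.571429.
Nodes x₀,…,x₇ = 1, 1.571429, 2.142857, 2.714286, 3.285714, 3.857143, 4.428571, 5.
f(x) = x² + 2x - 3: f₀=0, f₁=2.612245, f₂=5.877551, f₃=9.795918, f₄=14.367347, f₅=19.591837, f₆=25.469388, f₇=32.
(h/2)·[f₀ + 2f₁ + 2f₂ + 2f₃ + 2f₄ + 2f₅ + 2f₆ + f₇] = 0.285714·(187.428571) = 53.5510.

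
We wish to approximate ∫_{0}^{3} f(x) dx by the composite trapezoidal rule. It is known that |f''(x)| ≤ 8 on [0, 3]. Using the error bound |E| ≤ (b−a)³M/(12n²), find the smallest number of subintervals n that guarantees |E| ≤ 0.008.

Need 216/(12n²) ≤ 0.008.
n² ≥ 216/(12·0.008) = 2250 ⇒ n ≥ 47.4342, so the smallest n is 48.

48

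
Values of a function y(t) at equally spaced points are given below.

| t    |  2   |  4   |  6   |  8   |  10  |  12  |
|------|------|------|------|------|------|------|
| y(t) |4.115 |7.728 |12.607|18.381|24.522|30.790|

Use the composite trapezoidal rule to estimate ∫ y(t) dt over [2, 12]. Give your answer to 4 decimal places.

161.3810

h = 2, n = 5.
(h/2)·[y₀ + 2y₁ + 2y₂ + 2y₃ + 2y₄ + y₅] = 1·(161.381) = 161.3810.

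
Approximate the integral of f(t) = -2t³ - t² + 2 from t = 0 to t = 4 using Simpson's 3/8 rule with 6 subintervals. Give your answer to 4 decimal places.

-141.3333

h = (4 − 0)/6 = 0.666667.
Nodes t₀,…,t₆ = 0, 0.666667, 1.333333, 2, 2.666667, 3.333333, 4.
f(t) = -2t³ - t² + 2: f₀=2, f₁=0.962963, f₂=-4.518519, f₃=-18, f₄=-43.037037, f₅=-83.185185, f₆=-142.
(3h/8)·[f₀ + 3f₁ + 3f₂ + 2f₃ + 3f₄ + 3f₅ + f₆] = 0.25·(-565.333333) = -141.3333.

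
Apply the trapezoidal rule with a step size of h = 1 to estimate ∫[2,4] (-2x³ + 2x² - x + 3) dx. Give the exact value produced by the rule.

h = (4 − 2)/2 = 1.
Nodes x₀,…,x₂ = 2, 3, 4.
f(x) = -2x³ + 2x² - x + 3: f₀=-7, f₁=-36, f₂=-97.
(h/2)·[f₀ + 2f₁ + f₂] = 0.5·(-176) = -88.

-88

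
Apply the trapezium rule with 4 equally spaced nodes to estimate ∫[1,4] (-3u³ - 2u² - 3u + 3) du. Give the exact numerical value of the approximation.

h = (4 − 1)/3 = 1.
Nodes u₀,…,u₃ = 1, 2, 3, 4.
f(u) = -3u³ - 2u² - 3u + 3: f₀=-5, f₁=-35, f₂=-105, f₃=-233.
(h/2)·[f₀ + 2f₁ + 2f₂ + f₃] = 0.5·(-518) = -259.

-259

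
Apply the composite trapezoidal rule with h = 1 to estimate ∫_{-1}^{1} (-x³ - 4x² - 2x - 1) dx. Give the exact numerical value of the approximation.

-6

h = (1 − (-1))/2 = 1.
Nodes x₀,…,x₂ = -1, 0, 1.
f(x) = -x³ - 4x² - 2x - 1: f₀=-2, f₁=-1, f₂=-8.
(h/2)·[f₀ + 2f₁ + f₂] = 0.5·(-12) = -6.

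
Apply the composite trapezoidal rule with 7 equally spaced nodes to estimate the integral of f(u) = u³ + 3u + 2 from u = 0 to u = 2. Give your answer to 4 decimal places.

14.1111

h = (2 − 0)/6 = 0.333333.
Nodes u₀,…,u₆ = 0, 0.333333, 0.666667, 1, 1.333333, 1.666667, 2.
f(u) = u³ + 3u + 2: f₀=2, f₁=3.037037, f₂=4.296296, f₃=6, f₄=8.370370, f₅=11.629630, f₆=16.
(h/2)·[f₀ + 2f₁ + 2f₂ + 2f₃ + 2f₄ + 2f₅ + f₆] = 0.166667·(84.666667) = 14.1111.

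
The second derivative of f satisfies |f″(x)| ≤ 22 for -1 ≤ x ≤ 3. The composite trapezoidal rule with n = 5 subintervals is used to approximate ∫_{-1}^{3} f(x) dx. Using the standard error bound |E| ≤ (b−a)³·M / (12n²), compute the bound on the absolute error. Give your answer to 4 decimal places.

4.6933

|E| ≤ (4)³·22 / (12·5²) = 1408/300 = 4.6933.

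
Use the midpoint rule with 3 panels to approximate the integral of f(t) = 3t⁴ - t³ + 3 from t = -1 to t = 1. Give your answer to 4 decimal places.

6.7901

h = (1 − (-1))/3 = 0.666667.
Midpoints m₁,…,m₃ = -0.666667, 0, 0.666667.
f(m₁)=3.888889, f(m₂)=3, f(m₃)=3.296296.
h·[f(m₁) + f(m₂) + f(m₃)] = 0.666667·(10.185185) = 6.7901.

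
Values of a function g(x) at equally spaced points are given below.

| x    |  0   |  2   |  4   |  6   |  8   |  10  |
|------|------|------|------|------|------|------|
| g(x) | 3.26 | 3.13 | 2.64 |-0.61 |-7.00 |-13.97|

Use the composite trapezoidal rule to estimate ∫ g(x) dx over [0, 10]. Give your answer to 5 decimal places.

h = 2, n = 5.
(h/2)·[y₀ + 2y₁ + 2y₂ + 2y₃ + 2y₄ + y₅] = 1·(-14.39) = -14.39000.

-14.39000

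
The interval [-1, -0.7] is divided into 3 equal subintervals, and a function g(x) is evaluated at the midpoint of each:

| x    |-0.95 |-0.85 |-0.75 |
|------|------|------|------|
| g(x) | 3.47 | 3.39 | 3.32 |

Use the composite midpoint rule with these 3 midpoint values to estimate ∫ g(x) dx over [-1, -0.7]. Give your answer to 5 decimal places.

h = 0.1, n = 3.
h·[y(m₁) + y(m₂) + y(m₃)] = 0.1·(10.18) = 1.01800.

1.01800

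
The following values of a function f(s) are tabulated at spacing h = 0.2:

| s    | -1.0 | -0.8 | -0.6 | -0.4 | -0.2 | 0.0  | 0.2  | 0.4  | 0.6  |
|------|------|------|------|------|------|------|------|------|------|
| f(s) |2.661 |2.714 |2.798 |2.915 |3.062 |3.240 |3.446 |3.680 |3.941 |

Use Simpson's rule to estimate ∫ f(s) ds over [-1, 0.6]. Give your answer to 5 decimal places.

5.02733

h = 0.2, n = 8.
(h/3)·[y₀ + 4y₁ + 2y₂ + 4y₃ + 2y₄ + 4y₅ + 2y₆ + 4y₇ + y₈] = 0.066667·(75.410) = 5.02733.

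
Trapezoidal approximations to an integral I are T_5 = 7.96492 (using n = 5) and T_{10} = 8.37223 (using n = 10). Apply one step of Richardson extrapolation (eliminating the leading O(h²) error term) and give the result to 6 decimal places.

8.508000

R = (4·T_{10} − T_5) / 3 = (4·8.37223 − 7.96492)/3 = (25.52400)/3 = 8.508000.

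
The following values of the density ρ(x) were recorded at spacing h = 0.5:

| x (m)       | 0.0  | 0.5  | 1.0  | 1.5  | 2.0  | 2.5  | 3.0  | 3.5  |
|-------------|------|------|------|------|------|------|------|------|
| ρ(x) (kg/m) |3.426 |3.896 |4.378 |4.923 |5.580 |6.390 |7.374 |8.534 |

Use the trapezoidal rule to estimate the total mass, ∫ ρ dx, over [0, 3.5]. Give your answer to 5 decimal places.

h = 0.5, n = 7.
(h/2)·[y₀ + 2y₁ + 2y₂ + 2y₃ + 2y₄ + 2y₅ + 2y₆ + y₇] = 0.25·(77.042) = 19.26050.

19.26050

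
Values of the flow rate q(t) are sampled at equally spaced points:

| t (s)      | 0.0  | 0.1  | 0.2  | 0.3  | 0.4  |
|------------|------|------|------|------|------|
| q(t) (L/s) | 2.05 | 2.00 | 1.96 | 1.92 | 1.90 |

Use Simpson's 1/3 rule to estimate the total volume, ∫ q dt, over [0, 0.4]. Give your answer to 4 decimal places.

h = 0.1, n = 4.
(h/3)·[y₀ + 4y₁ + 2y₂ + 4y₃ + y₄] = 0.033333·(23.55) = 0.7850.

0.7850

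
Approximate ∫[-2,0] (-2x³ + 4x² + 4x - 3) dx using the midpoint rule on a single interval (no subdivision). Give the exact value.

M = (b−a)·f(-1) = 2·(-1) = -2.

-2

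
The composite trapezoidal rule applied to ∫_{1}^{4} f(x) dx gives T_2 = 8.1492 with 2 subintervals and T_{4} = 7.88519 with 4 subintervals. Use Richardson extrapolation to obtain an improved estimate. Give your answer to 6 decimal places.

R = (4·T_{4} − T_2) / 3 = (4·7.88519 − 8.1492)/3 = (23.39156)/3 = 7.797187.

7.797187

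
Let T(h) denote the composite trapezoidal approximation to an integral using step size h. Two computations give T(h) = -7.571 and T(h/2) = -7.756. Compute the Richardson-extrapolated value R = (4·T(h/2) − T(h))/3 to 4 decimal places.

-7.8177

R = (4·T(h/2) − T(h)) / 3 = (4·(-7.756) − (-7.571))/3 = (-23.453)/3 = -7.8177.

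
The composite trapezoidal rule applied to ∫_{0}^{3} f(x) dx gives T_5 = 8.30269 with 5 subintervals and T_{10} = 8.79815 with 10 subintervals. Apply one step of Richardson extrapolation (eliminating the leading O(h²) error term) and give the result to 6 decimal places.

R = (4·T_{10} − T_5) / 3 = (4·8.79815 − 8.30269)/3 = (26.88991)/3 = 8.963303.

8.963303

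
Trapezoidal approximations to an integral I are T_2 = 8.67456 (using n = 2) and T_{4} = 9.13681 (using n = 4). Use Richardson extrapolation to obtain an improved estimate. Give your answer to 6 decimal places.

9.290893

R = (4·T_{4} − T_2) / 3 = (4·9.13681 − 8.67456)/3 = (27.87268)/3 = 9.290893.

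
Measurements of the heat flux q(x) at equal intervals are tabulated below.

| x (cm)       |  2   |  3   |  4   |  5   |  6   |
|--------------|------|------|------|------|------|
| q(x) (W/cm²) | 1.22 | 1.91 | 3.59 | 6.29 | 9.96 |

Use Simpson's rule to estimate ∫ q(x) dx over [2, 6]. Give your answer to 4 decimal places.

17.0533

h = 1, n = 4.
(h/3)·[y₀ + 4y₁ + 2y₂ + 4y₃ + y₄] = 0.333333·(51.16) = 17.0533.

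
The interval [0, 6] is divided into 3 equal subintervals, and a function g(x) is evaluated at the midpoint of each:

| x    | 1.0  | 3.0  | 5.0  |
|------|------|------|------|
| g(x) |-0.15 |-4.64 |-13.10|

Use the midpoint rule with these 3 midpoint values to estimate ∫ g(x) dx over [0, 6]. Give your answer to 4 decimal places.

-35.7800

h = 2, n = 3.
h·[y(m₁) + y(m₂) + y(m₃)] = 2·(-17.89) = -35.7800.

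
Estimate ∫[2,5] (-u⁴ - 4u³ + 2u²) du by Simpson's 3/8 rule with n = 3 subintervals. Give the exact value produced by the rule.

h = (5 − 2)/3 = 1.
Nodes u₀,…,u₃ = 2, 3, 4, 5.
f(u) = -u⁴ - 4u³ + 2u²: f₀=-40, f₁=-171, f₂=-480, f₃=-1075.
(3h/8)·[f₀ + 3f₁ + 3f₂ + f₃] = 0.375·(-3068) = -1150.5.

-1150.5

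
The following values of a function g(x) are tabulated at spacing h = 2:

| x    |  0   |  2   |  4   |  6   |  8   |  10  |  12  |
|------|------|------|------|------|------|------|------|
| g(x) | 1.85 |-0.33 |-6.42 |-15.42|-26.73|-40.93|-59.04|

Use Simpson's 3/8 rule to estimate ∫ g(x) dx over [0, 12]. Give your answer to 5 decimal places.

h = 2, n = 6.
(3h/8)·[y₀ + 3y₁ + 3y₂ + 2y₃ + 3y₄ + 3y₅ + y₆] = 0.75·(-311.26) = -233.44500.

-233.44500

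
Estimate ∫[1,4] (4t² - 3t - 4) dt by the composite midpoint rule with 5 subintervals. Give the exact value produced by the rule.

49.14

h = (4 − 1)/5 = 0.6.
Midpoints m₁,…,m₅ = 1.3, 1.9, 2.5, 3.1, 3.7.
f(m₁)=-1.14, f(m₂)=4.74, f(m₃)=13.5, f(m₄)=25.14, f(m₅)=39.66.
h·[f(m₁) + f(m₂) + f(m₃) + f(m₄) + f(m₅)] = 0.6·(81.9) = 49.14.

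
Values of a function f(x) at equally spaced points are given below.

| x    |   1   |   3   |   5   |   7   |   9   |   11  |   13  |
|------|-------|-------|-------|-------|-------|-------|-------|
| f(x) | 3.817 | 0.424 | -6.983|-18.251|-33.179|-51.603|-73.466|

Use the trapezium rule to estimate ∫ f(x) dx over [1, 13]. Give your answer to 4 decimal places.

-288.8330

h = 2, n = 6.
(h/2)·[y₀ + 2y₁ + 2y₂ + 2y₃ + 2y₄ + 2y₅ + y₆] = 1·(-288.833) = -288.8330.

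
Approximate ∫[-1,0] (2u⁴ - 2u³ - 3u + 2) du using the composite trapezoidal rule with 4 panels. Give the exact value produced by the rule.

h = (0 − (-1))/4 = 0.25.
Nodes u₀,…,u₄ = -1, -0.75, -0.5, -0.25, 0.
f(u) = 2u⁴ - 2u³ - 3u + 2: f₀=9, f₁=5.7265625, f₂=3.875, f₃=2.7890625, f₄=2.
(h/2)·[f₀ + 2f₁ + 2f₂ + 2f₃ + f₄] = 0.125·(35.78125) = 4.47265625.

4.47265625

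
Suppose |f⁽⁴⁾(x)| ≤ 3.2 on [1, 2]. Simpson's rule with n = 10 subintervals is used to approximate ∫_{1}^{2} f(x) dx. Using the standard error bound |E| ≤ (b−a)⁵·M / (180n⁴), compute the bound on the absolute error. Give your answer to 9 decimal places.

0.000001778

|E| ≤ (1)⁵·3.2 / (180·10⁴) = 3.2/1800000 = 0.000001778.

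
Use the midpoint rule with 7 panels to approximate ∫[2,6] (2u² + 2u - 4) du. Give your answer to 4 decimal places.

154.4490

h = (6 − 2)/7 = 0.571429.
Midpoints m₁,…,m₇ = 2.285714, 2.857143, 3.428571, 4, 4.571429, 5.142857, 5.714286.
f(m₁)=11.020408, f(m₂)=18.040816, f(m₃)=26.367347, f(m₄)=36, f(m₅)=46.938776, f(m₆)=59.183673, f(m₇)=72.734694.
h·[f(m₁) + f(m₂) + f(m₃) + f(m₄) + f(m₅) + f(m₆) + f(m₇)] = 0.571429·(270.285714) = 154.4490.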